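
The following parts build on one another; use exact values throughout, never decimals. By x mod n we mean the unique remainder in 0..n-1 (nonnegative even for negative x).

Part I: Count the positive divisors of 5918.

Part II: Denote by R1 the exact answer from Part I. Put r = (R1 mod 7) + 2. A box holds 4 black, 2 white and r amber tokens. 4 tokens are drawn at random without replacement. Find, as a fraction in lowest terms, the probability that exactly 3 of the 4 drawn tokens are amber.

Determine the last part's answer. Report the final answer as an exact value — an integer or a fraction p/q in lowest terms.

1/21

Part I: 5918 = 2 * 11 * 269; number of divisors = (1+1) * (1+1) * (1+1) = 8; answer 8
Part II: R1 = 8; r = 3; total draws C(9,4) = 126; favorable C(3,3)*C(6,1) = 6; P = 1/21; answer 1/21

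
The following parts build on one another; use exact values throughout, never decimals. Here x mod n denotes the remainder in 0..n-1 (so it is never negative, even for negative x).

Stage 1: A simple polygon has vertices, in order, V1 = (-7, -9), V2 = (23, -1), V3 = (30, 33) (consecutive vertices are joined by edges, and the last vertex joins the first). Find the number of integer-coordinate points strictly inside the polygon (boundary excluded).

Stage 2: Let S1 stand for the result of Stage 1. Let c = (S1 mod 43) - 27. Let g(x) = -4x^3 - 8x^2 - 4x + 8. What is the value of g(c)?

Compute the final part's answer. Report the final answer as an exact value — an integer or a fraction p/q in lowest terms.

24632

Stage 1: cross terms: (-7*-1 - 23*-9)=214, (23*33 - 30*-1)=789, (30*-9 - -7*33)=-39; twice the area = |964| = 964; area = 482; boundary points = 2 + 1 + 1 = 4; strictly interior points = area - boundary/2 + 1 = 481; answer 481
Stage 2: S1 = 481; c = -19; -4*(-19)^3 - 8*(-19)^2 - 4*(-19)^1 + 8 = (27436) + (-2888) + (76) + (8) = 24632; answer 24632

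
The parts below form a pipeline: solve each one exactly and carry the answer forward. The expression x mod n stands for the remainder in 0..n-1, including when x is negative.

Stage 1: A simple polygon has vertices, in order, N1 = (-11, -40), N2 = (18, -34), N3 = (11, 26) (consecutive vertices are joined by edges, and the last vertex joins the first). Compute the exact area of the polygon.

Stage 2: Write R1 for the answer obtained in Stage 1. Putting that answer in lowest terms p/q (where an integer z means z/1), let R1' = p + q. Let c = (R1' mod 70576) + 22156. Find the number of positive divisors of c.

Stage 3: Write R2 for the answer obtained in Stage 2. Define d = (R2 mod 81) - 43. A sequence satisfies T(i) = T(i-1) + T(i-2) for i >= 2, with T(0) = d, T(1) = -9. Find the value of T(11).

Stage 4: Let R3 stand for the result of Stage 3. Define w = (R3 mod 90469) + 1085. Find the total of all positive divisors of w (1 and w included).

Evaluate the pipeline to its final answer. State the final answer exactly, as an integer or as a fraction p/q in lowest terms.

214368

Stage 1: cross terms: (-11*-34 - 18*-40)=1094, (18*26 - 11*-34)=842, (11*-40 - -11*26)=-154; twice the area = |1782| = 1782; area = 891; answer 891
Stage 2: R1 = 891; threaded value p + q = 892; c = 23048; 23048 = 2^3 * 43 * 67; number of divisors = (3+1) * (1+1) * (1+1) = 16; answer 16
Stage 3: R2 = 16; d = -27; T(2) = 1*(-9) + 1*(-27) = -36; iterating: T(2)=-36, T(3)=-45, T(4)=-81, T(5)=-126, T(6)=-207, T(7)=-333, T(8)=-540, T(9)=-873, T(10)=-1413, T(11)=-2286; answer -2286
Stage 4: R3 = -2286; w = 89268; 89268 = 2^2 * 3 * 43 * 173; sigma = (1 + 2 + 4) * (1 + 3) * (1 + 43) * (1 + 173) = 7 * 4 * 44 * 174 = 214368; answer 214368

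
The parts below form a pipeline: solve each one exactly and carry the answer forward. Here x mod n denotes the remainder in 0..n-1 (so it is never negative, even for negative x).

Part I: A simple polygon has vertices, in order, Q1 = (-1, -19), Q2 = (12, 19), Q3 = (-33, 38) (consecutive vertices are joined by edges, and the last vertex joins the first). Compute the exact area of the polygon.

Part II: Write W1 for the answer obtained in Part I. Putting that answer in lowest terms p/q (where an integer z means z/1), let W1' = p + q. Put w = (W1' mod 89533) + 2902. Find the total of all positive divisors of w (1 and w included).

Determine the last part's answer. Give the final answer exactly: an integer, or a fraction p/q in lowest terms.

Part I: cross terms: (-1*19 - 12*-19)=209, (12*38 - -33*19)=1083, (-33*-19 - -1*38)=665; twice the area = |1957| = 1957; area = 1957/2; answer 1957/2
Part II: W1 = 1957/2; threaded value p + q = 1959; w = 4861; 4861 is prime, so its only divisors are 1 and 4861; sigma = 1 + 4861 = 4862; answer 4862

4862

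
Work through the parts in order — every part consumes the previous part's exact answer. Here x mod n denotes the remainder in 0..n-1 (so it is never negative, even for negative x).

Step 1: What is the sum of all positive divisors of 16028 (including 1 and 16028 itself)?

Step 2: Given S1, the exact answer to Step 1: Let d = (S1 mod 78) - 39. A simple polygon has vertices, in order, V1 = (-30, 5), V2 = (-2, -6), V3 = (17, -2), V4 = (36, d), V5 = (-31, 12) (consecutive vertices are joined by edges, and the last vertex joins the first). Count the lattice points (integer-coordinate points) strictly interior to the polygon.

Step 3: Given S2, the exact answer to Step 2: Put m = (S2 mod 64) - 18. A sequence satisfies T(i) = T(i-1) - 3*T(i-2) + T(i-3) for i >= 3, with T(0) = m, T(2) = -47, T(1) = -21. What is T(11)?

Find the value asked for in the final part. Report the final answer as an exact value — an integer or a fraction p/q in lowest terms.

Step 1: 16028 = 2^2 * 4007; sigma = (1 + 2 + 4) * (1 + 4007) = 7 * 4008 = 28056; answer 28056
Step 2: S1 = 28056; d = 15; cross terms: (-30*-6 - -2*5)=190, (-2*-2 - 17*-6)=106, (17*15 - 36*-2)=327, (36*12 - -31*15)=897, (-31*5 - -30*12)=205; twice the area = |1725| = 1725; area = 1725/2; boundary points = 1 + 1 + 1 + 1 + 1 = 5; strictly interior points = area - boundary/2 + 1 = 861; answer 861
Step 3: S2 = 861; m = 11; T(3) = 1*(-47) - 3*(-21) + 1*(11) = 27; iterating: T(3)=27, T(4)=147, T(5)=19, T(6)=-395, T(7)=-305, T(8)=899, T(9)=1419, T(10)=-1583, T(11)=-4941; answer -4941

-4941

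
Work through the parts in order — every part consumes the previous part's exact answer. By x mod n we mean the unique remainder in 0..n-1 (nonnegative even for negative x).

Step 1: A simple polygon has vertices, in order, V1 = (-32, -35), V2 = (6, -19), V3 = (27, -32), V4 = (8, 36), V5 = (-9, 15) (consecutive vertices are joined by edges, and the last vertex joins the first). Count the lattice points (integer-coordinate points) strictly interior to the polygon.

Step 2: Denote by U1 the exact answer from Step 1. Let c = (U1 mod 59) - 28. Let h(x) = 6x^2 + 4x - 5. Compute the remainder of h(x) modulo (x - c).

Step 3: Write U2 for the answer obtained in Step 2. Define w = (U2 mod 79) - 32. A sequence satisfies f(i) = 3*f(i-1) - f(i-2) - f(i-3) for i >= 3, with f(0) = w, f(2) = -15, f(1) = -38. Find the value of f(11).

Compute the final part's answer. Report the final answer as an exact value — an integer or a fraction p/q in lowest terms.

-19308

Step 1: cross terms: (-32*-19 - 6*-35)=818, (6*-32 - 27*-19)=321, (27*36 - 8*-32)=1228, (8*15 - -9*36)=444, (-9*-35 - -32*15)=795; twice the area = |3606| = 3606; area = 1803; boundary points = 2 + 1 + 1 + 1 + 1 = 6; strictly interior points = area - boundary/2 + 1 = 1801; answer 1801
Step 2: U1 = 1801; c = 3; remainder = value at the root: 6*(3)^2 + 4*(3)^1 - 5 = (54) + (12) + (-5) = 61; answer 61
Step 3: U2 = 61; w = 29; f(3) = 3*(-15) - 1*(-38) - 1*(29) = -36; iterating: f(3)=-36, f(4)=-55, f(5)=-114, f(6)=-251, f(7)=-584, f(8)=-1387, f(9)=-3326, f(10)=-8007, f(11)=-19308; answer -19308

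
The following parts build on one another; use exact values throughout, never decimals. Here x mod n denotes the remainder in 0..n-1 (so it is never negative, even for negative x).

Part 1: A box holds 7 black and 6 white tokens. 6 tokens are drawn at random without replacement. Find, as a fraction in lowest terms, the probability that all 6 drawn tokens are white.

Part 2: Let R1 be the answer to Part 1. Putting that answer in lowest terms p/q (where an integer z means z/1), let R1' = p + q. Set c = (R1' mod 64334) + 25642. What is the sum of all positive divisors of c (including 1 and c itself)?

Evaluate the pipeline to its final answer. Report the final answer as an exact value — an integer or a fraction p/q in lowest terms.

27720

Part 1: total draws C(13,6) = 1716; favorable C(6,6) = 1; P = 1/1716; answer 1/1716
Part 2: R1 = 1/1716; threaded value p + q = 1717; c = 27359; 27359 = 109 * 251; sigma = (1 + 109) * (1 + 251) = 110 * 252 = 27720; answer 27720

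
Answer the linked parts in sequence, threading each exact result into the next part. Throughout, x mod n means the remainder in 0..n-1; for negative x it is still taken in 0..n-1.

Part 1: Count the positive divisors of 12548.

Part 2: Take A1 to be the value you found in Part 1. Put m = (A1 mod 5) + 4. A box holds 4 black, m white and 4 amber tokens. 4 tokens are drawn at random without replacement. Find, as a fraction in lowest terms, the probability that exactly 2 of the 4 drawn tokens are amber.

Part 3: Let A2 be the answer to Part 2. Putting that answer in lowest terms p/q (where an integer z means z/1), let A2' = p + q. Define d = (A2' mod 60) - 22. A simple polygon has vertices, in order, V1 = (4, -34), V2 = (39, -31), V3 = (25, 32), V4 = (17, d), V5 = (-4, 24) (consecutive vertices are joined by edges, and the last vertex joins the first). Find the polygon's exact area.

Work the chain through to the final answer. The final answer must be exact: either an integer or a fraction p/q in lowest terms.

1695

Part 1: 12548 = 2^2 * 3137; number of divisors = (2+1) * (1+1) = 6; answer 6
Part 2: A1 = 6; m = 5; total draws C(13,4) = 715; favorable C(4,2)*C(9,2) = 216; P = 216/715; answer 216/715
Part 3: A2 = 216/715; threaded value p + q = 931; d = 9; cross terms: (4*-31 - 39*-34)=1202, (39*32 - 25*-31)=2023, (25*9 - 17*32)=-319, (17*24 - -4*9)=444, (-4*-34 - 4*24)=40; twice the area = |3390| = 3390; area = 1695; answer 1695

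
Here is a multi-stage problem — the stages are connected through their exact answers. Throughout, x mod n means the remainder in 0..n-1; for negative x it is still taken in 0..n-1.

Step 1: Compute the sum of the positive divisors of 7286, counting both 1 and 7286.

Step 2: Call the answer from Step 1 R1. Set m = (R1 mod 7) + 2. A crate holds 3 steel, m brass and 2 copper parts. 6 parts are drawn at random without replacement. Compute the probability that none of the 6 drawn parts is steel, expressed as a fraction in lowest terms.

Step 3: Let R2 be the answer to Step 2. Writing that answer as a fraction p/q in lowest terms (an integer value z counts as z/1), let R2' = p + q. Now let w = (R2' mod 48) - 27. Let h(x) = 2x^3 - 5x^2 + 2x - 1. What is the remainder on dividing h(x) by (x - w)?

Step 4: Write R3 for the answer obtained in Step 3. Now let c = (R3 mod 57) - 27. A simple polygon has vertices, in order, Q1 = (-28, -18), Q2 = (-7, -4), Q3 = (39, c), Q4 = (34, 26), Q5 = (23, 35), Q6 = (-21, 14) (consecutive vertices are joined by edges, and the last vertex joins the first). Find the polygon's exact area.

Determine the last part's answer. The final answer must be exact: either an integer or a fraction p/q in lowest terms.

Step 1: 7286 = 2 * 3643; sigma = (1 + 2) * (1 + 3643) = 3 * 3644 = 10932; answer 10932
Step 2: R1 = 10932; m = 7; total draws C(12,6) = 924; favorable C(9,6) = 84; P = 1/11; answer 1/11
Step 3: R2 = 1/11; threaded value p + q = 12; w = -15; remainder = value at the root: 2*(-15)^3 - 5*(-15)^2 + 2*(-15)^1 - 1 = (-6750) + (-1125) + (-30) + (-1) = -7906; answer -7906
Step 4: R3 = -7906; c = -10; cross terms: (-28*-4 - -7*-18)=-14, (-7*-10 - 39*-4)=226, (39*26 - 34*-10)=1354, (34*35 - 23*26)=592, (23*14 - -21*35)=1057, (-21*-18 - -28*14)=770; twice the area = |3985| = 3985; area = 3985/2; answer 3985/2

3985/2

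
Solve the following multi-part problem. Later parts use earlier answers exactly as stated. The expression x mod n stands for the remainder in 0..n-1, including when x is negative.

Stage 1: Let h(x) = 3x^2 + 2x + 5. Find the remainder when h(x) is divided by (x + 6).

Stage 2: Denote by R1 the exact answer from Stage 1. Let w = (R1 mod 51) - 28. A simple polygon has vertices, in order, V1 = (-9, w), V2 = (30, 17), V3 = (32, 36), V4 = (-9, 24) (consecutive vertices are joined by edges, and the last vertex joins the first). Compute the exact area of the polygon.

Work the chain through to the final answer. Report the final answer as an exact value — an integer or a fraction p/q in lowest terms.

833/2

Stage 1: remainder = value at the root: 3*(-6)^2 + 2*(-6)^1 + 5 = (108) + (-12) + (5) = 101; answer 101
Stage 2: R1 = 101; w = 22; cross terms: (-9*17 - 30*22)=-813, (30*36 - 32*17)=536, (32*24 - -9*36)=1092, (-9*22 - -9*24)=18; twice the area = |833| = 833; area = 833/2; answer 833/2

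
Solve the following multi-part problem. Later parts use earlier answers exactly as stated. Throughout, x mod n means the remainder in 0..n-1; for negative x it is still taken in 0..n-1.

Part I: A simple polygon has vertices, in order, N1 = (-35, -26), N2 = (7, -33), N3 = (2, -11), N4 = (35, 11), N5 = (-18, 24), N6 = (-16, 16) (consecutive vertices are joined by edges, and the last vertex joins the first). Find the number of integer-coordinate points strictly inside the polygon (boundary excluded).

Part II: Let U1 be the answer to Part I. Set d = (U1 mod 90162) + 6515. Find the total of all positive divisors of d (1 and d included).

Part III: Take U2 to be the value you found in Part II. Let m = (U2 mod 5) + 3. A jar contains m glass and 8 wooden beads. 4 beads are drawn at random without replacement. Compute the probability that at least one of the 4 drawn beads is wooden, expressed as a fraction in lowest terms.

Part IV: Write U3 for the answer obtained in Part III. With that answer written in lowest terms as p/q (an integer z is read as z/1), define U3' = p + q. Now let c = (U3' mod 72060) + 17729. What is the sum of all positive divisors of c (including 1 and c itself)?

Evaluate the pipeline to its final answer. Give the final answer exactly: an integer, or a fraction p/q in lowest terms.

27720

Part I: cross terms: (-35*-33 - 7*-26)=1337, (7*-11 - 2*-33)=-11, (2*11 - 35*-11)=407, (35*24 - -18*11)=1038, (-18*16 - -16*24)=96, (-16*-26 - -35*16)=976; twice the area = |3843| = 3843; area = 3843/2; boundary points = 7 + 1 + 11 + 1 + 2 + 1 = 23; strictly interior points = area - boundary/2 + 1 = 1911; answer 1911
Part II: U1 = 1911; d = 8426; 8426 = 2 * 11 * 383; sigma = (1 + 2) * (1 + 11) * (1 + 383) = 3 * 12 * 384 = 13824; answer 13824
Part III: U2 = 13824; m = 7; total draws C(15,4) = 1365; complement C(7,4) = 35; favorable 1365 - 35 = 1330; P = 38/39; answer 38/39
Part IV: U3 = 38/39; threaded value p + q = 77; c = 17806; 17806 = 2 * 29 * 307; sigma = (1 + 2) * (1 + 29) * (1 + 307) = 3 * 30 * 308 = 27720; answer 27720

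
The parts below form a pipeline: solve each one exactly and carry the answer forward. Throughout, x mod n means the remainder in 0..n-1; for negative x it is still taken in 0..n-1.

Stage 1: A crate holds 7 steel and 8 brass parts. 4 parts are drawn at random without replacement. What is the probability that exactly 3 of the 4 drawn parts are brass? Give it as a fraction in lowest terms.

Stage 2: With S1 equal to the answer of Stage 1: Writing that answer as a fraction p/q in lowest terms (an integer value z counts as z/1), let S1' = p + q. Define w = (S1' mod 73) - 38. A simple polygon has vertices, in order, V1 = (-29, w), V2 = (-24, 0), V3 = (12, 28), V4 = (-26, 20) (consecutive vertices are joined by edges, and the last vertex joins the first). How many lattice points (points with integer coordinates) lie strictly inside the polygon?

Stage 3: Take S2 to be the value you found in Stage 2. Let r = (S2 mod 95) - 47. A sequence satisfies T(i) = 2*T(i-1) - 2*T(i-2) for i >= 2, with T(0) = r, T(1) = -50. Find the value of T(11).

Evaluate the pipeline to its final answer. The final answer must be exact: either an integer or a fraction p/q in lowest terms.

-2496

Stage 1: total draws C(15,4) = 1365; favorable C(8,3)*C(7,1) = 392; P = 56/195; answer 56/195
Stage 2: S1 = 56/195; threaded value p + q = 251; w = -6; cross terms: (-29*0 - -24*-6)=-144, (-24*28 - 12*0)=-672, (12*20 - -26*28)=968, (-26*-6 - -29*20)=736; twice the area = |888| = 888; area = 444; boundary points = 1 + 4 + 2 + 1 = 8; strictly interior points = area - boundary/2 + 1 = 441; answer 441
Stage 3: S2 = 441; r = 14; T(2) = 2*(-50) - 2*(14) = -128; iterating: T(2)=-128, T(3)=-156, T(4)=-56, T(5)=200, T(6)=512, T(7)=624, T(8)=224, T(9)=-800, T(10)=-2048, T(11)=-2496; answer -2496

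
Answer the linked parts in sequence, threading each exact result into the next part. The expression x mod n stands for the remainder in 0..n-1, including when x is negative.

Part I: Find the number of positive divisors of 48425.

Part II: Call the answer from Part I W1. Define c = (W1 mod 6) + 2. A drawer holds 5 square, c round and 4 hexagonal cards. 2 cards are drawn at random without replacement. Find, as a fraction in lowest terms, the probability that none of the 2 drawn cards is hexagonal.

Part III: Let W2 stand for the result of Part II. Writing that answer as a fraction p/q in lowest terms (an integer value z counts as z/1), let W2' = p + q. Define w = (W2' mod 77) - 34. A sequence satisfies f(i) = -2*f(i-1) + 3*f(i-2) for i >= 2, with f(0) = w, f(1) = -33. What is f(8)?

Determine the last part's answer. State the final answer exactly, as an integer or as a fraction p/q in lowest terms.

Part I: 48425 = 5^2 * 13 * 149; number of divisors = (2+1) * (1+1) * (1+1) = 12; answer 12
Part II: W1 = 12; c = 2; total draws C(11,2) = 55; favorable C(7,2) = 21; P = 21/55; answer 21/55
Part III: W2 = 21/55; threaded value p + q = 76; w = 42; f(2) = -2*(-33) + 3*(42) = 192; iterating: f(2)=192, f(3)=-483, f(4)=1542, f(5)=-4533, f(6)=13692, f(7)=-40983, f(8)=123042; answer 123042

123042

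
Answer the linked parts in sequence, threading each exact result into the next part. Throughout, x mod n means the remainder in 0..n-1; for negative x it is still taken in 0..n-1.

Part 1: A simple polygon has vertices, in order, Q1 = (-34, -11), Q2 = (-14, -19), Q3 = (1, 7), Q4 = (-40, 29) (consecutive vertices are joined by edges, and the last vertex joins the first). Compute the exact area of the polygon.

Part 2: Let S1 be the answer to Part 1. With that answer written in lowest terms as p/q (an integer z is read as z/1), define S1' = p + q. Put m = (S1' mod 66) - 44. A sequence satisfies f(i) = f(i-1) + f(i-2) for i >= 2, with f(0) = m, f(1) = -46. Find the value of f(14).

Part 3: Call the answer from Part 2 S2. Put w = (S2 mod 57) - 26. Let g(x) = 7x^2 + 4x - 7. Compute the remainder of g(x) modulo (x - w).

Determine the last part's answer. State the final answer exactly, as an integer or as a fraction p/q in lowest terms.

269

Part 1: cross terms: (-34*-19 - -14*-11)=492, (-14*7 - 1*-19)=-79, (1*29 - -40*7)=309, (-40*-11 - -34*29)=1426; twice the area = |2148| = 2148; area = 1074; answer 1074
Part 2: S1 = 1074; threaded value p + q = 1075; m = -25; f(2) = 1*(-46) + 1*(-25) = -71; iterating: f(2)=-71, f(3)=-117, f(4)=-188, f(5)=-305, f(6)=-493, f(7)=-798, f(8)=-1291, f(9)=-2089, f(10)=-3380, f(11)=-5469, f(12)=-8849, f(13)=-14318, f(14)=-23167; answer -23167
Part 3: S2 = -23167; w = 6; remainder = value at the root: 7*(6)^2 + 4*(6)^1 - 7 = (252) + (24) + (-7) = 269; answer 269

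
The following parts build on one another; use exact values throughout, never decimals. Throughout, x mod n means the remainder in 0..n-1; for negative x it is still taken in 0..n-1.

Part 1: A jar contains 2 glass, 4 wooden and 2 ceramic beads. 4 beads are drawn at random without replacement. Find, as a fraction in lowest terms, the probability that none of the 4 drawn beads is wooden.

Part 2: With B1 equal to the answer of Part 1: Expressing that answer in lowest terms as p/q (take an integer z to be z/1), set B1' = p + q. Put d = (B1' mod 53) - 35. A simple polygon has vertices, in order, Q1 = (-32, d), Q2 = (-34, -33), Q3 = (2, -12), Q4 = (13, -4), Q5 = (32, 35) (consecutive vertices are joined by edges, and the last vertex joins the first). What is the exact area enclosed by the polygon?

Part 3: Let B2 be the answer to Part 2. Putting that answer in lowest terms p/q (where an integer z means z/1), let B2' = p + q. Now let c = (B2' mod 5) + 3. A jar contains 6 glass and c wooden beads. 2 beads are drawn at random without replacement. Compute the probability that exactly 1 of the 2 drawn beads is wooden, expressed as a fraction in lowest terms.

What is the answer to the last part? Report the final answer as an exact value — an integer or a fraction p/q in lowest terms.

8/15

Part 1: total draws C(8,4) = 70; favorable C(4,4) = 1; P = 1/70; answer 1/70
Part 2: B1 = 1/70; threaded value p + q = 71; d = -17; cross terms: (-32*-33 - -34*-17)=478, (-34*-12 - 2*-33)=474, (2*-4 - 13*-12)=148, (13*35 - 32*-4)=583, (32*-17 - -32*35)=576; twice the area = |2259| = 2259; area = 2259/2; answer 2259/2
Part 3: B2 = 2259/2; threaded value p + q = 2261; c = 4; total draws C(10,2) = 45; favorable C(4,1)*C(6,1) = 24; P = 8/15; answer 8/15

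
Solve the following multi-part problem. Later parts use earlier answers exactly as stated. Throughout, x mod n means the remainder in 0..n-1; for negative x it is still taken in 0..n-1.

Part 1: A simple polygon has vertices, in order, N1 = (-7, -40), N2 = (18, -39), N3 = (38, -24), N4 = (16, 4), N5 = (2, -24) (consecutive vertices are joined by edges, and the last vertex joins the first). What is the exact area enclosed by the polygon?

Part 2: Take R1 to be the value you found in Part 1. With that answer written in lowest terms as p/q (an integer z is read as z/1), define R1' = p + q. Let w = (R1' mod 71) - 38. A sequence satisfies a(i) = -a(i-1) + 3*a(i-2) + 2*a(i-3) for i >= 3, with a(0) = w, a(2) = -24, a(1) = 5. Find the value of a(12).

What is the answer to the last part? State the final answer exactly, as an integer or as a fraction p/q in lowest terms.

-13411

Part 1: cross terms: (-7*-39 - 18*-40)=993, (18*-24 - 38*-39)=1050, (38*4 - 16*-24)=536, (16*-24 - 2*4)=-392, (2*-40 - -7*-24)=-248; twice the area = |1939| = 1939; area = 1939/2; answer 1939/2
Part 2: R1 = 1939/2; threaded value p + q = 1941; w = -14; a(3) = -1*(-24) + 3*(5) + 2*(-14) = 11; iterating: a(3)=11, a(4)=-73, a(5)=58, a(6)=-255, a(7)=283, a(8)=-932, a(9)=1271, a(10)=-3501, a(11)=5450, a(12)=-13411; answer -13411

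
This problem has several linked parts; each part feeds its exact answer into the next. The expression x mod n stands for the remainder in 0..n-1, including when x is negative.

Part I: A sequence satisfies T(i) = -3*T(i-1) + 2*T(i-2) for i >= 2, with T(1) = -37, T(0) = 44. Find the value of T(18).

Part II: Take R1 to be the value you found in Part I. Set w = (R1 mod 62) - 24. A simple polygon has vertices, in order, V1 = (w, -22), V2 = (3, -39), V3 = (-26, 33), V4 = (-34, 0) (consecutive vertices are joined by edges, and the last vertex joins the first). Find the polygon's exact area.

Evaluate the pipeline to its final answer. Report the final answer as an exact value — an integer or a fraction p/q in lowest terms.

Part I: T(2) = -3*(-37) + 2*(44) = 199; iterating: T(2)=199, T(3)=-671, T(4)=2411, T(5)=-8575, T(6)=30547, T(7)=-108791, T(8)=387467, T(9)=-1379983, T(10)=4914883, T(11)=-17504615, T(12)=62343611, T(13)=-222040063, T(14)=790807411, T(15)=-2816502359, T(16)=10031121899, T(17)=-35726370415, T(18)=127241355043; answer 127241355043
Part II: R1 = 127241355043; w = -21; cross terms: (-21*-39 - 3*-22)=885, (3*33 - -26*-39)=-915, (-26*0 - -34*33)=1122, (-34*-22 - -21*0)=748; twice the area = |1840| = 1840; area = 920; answer 920

920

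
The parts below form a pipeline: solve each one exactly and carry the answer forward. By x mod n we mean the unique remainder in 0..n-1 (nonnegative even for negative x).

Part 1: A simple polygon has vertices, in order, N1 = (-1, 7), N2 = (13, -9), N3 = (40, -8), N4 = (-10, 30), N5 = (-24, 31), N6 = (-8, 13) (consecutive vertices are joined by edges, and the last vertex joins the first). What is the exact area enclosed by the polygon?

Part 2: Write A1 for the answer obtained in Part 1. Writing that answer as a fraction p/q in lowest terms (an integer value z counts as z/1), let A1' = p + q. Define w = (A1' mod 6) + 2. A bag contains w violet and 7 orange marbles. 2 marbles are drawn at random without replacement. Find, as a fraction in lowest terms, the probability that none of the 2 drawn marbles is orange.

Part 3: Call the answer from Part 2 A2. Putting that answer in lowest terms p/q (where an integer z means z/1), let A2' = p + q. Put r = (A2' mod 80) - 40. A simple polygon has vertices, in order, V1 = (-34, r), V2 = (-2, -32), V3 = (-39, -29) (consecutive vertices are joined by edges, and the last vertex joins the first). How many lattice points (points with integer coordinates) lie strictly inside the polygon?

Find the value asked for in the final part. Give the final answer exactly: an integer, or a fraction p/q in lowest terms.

506

Part 1: cross terms: (-1*-9 - 13*7)=-82, (13*-8 - 40*-9)=256, (40*30 - -10*-8)=1120, (-10*31 - -24*30)=410, (-24*13 - -8*31)=-64, (-8*7 - -1*13)=-43; twice the area = |1597| = 1597; area = 1597/2; answer 1597/2
Part 2: A1 = 1597/2; threaded value p + q = 1599; w = 5; total draws C(12,2) = 66; favorable C(5,2) = 10; P = 5/33; answer 5/33
Part 3: A2 = 5/33; threaded value p + q = 38; r = -2; cross terms: (-34*-32 - -2*-2)=1084, (-2*-29 - -39*-32)=-1190, (-39*-2 - -34*-29)=-908; twice the area = |-1014| = 1014; area = 507; boundary points = 2 + 1 + 1 = 4; strictly interior points = area - boundary/2 + 1 = 506; answer 506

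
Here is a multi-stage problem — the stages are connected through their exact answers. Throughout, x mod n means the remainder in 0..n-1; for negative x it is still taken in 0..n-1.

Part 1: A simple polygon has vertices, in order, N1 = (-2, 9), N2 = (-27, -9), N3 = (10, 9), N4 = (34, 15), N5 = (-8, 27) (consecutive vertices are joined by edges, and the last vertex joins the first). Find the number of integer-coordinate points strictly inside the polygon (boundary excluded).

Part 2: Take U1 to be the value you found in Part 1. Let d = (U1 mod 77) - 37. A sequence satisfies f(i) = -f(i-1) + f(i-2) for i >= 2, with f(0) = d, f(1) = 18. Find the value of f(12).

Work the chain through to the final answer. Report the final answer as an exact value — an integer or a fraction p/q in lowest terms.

Part 1: cross terms: (-2*-9 - -27*9)=261, (-27*9 - 10*-9)=-153, (10*15 - 34*9)=-156, (34*27 - -8*15)=1038, (-8*9 - -2*27)=-18; twice the area = |972| = 972; area = 486; boundary points = 1 + 1 + 6 + 6 + 6 = 20; strictly interior points = area - boundary/2 + 1 = 477; answer 477
Part 2: U1 = 477; d = -22; f(2) = -1*(18) + 1*(-22) = -40; iterating: f(2)=-40, f(3)=58, f(4)=-98, f(5)=156, f(6)=-254, f(7)=410, f(8)=-664, f(9)=1074, f(10)=-1738, f(11)=2812, f(12)=-4550; answer -4550

-4550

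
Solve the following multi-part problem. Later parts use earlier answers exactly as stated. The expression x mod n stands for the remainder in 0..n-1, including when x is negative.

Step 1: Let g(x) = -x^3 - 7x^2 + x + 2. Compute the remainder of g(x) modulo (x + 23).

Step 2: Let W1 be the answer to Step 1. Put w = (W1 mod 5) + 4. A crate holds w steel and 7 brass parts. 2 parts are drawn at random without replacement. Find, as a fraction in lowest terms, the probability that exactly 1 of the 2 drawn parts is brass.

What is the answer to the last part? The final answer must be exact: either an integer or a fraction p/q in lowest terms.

7/13

Step 1: remainder = value at the root: -1*(-23)^3 - 7*(-23)^2 + 1*(-23)^1 + 2 = (12167) + (-3703) + (-23) + (2) = 8443; answer 8443
Step 2: W1 = 8443; w = 7; total draws C(14,2) = 91; favorable C(7,1)*C(7,1) = 49; P = 7/13; answer 7/13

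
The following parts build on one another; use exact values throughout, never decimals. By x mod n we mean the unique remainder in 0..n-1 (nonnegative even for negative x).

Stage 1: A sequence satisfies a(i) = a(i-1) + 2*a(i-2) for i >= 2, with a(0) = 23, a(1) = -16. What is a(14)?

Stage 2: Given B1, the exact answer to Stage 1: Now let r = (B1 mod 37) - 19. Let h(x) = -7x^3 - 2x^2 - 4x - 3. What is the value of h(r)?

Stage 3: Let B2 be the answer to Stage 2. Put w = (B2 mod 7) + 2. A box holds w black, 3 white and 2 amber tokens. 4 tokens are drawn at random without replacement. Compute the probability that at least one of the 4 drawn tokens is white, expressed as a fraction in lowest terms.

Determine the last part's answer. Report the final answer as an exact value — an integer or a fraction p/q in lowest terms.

Stage 1: a(2) = 1*(-16) + 2*(23) = 30; iterating: a(2)=30, a(3)=-2, a(4)=58, a(5)=54, a(6)=170, a(7)=278, a(8)=618, a(9)=1174, a(10)=2410, a(11)=4758, a(12)=9578, a(13)=19094, a(14)=38250; answer 38250
Stage 2: B1 = 38250; r = 10; -7*(10)^3 - 2*(10)^2 - 4*(10)^1 - 3 = (-7000) + (-200) + (-40) + (-3) = -7243; answer -7243
Stage 3: B2 = -7243; w = 4; total draws C(9,4) = 126; complement C(6,4) = 15; favorable 126 - 15 = 111; P = 37/42; answer 37/42

37/42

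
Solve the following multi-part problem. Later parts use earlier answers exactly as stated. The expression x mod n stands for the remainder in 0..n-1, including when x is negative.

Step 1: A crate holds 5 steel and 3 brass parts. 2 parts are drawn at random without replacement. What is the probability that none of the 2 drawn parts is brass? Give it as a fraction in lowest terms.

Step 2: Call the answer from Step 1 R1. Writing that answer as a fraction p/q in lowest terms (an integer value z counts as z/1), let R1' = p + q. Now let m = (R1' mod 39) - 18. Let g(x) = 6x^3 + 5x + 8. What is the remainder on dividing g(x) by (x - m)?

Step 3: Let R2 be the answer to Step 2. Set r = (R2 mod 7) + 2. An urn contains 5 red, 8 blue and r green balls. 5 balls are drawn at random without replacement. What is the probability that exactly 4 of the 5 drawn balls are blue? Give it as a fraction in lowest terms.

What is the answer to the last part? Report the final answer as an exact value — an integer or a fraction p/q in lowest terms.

35/646

Step 1: total draws C(8,2) = 28; favorable C(5,2) = 10; P = 5/14; answer 5/14
Step 2: R1 = 5/14; threaded value p + q = 19; m = 1; remainder = value at the root: 6*(1)^3 + 5*(1)^1 + 8 = (6) + (5) + (8) = 19; answer 19
Step 3: R2 = 19; r = 7; total draws C(20,5) = 15504; favorable C(8,4)*C(12,1) = 840; P = 35/646; answer 35/646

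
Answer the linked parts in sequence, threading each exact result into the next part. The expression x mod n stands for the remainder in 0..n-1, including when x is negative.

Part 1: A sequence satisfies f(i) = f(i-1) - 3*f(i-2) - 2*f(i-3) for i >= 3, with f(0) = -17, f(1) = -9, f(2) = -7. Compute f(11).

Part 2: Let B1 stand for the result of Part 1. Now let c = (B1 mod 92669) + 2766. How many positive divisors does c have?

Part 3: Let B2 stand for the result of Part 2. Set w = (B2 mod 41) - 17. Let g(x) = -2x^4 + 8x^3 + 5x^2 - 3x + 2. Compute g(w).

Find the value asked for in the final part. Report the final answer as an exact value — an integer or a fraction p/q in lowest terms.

Part 1: f(3) = 1*(-7) - 3*(-9) - 2*(-17) = 54; iterating: f(3)=54, f(4)=93, f(5)=-55, f(6)=-442, f(7)=-463, f(8)=973, f(9)=3246, f(10)=1253, f(11)=-10431; answer -10431
Part 2: B1 = -10431; c = 85004; 85004 = 2^2 * 79 * 269; number of divisors = (2+1) * (1+1) * (1+1) = 12; answer 12
Part 3: B2 = 12; w = -5; -2*(-5)^4 + 8*(-5)^3 + 5*(-5)^2 - 3*(-5)^1 + 2 = (-1250) + (-1000) + (125) + (15) + (2) = -2108; answer -2108

-2108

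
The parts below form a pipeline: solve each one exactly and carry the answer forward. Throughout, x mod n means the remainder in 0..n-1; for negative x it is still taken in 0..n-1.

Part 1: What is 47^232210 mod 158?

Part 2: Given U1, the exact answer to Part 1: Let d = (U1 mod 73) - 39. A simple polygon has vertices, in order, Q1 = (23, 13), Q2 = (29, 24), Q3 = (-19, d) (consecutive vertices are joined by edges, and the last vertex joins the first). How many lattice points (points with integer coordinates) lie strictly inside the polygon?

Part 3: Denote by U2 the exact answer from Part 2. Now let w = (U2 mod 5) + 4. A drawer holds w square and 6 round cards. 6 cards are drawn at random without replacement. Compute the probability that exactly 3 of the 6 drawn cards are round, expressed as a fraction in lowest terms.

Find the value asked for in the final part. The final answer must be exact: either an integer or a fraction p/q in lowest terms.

Part 1: squarings mod 158: 47^1=47, 47^2=155, 47^4=9, 47^8=81, 47^16=83, 47^32=95, 47^64=19, 47^128=45, 47^256=129, 47^512=51, 47^1024=73, 47^2048=115, 47^4096=111, 47^8192=155, 47^16384=9, 47^32768=81, 47^65536=83, 47^131072=95; 47^232210 = 47^2 * 47^16 * 47^256 * 47^512 * 47^2048 * 47^32768 * 47^65536 * 47^131072 = 9 (mod 158); answer 9
Part 2: U1 = 9; d = -30; cross terms: (23*24 - 29*13)=175, (29*-30 - -19*24)=-414, (-19*13 - 23*-30)=443; twice the area = |204| = 204; area = 102; boundary points = 1 + 6 + 1 = 8; strictly interior points = area - boundary/2 + 1 = 99; answer 99
Part 3: U2 = 99; w = 8; total draws C(14,6) = 3003; favorable C(6,3)*C(8,3) = 1120; P = 160/429; answer 160/429

160/429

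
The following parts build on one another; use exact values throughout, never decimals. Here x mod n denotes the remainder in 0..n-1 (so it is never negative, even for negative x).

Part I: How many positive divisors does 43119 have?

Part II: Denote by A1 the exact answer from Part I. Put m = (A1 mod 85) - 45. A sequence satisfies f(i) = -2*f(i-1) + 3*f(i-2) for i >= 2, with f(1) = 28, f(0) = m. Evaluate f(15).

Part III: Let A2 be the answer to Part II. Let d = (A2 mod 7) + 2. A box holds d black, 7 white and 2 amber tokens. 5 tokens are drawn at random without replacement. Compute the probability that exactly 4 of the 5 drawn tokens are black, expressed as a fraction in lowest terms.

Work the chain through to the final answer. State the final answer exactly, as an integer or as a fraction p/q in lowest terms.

Part I: 43119 = 3^3 * 1597; number of divisors = (3+1) * (1+1) = 8; answer 8
Part II: A1 = 8; m = -37; f(2) = -2*(28) + 3*(-37) = -167; iterating: f(2)=-167, f(3)=418, f(4)=-1337, f(5)=3928, f(6)=-11867, f(7)=35518, f(8)=-106637, f(9)=319828, f(10)=-959567, f(11)=2878618, f(12)=-8635937, f(13)=25907728, f(14)=-77723267, f(15)=233169718; answer 233169718
Part III: A2 = 233169718; d = 7; total draws C(16,5) = 4368; favorable C(7,4)*C(9,1) = 315; P = 15/208; answer 15/208

15/208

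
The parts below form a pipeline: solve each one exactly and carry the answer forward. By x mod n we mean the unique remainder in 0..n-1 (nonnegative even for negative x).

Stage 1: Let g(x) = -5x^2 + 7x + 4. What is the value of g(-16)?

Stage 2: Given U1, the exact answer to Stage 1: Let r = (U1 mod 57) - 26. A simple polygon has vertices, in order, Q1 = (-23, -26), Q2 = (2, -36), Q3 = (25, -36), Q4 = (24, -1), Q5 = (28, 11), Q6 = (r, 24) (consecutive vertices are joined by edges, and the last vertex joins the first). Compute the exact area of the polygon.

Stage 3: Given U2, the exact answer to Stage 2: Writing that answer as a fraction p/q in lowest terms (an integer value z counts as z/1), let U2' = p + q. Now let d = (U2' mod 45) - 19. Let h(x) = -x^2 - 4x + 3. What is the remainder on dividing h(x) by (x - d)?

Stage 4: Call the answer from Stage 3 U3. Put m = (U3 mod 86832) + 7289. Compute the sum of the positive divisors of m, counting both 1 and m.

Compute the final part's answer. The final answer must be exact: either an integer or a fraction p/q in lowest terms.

272160

Stage 1: -5*(-16)^2 + 7*(-16)^1 + 4 = (-1280) + (-112) + (4) = -1388; answer -1388
Stage 2: U1 = -1388; r = 11; cross terms: (-23*-36 - 2*-26)=880, (2*-36 - 25*-36)=828, (25*-1 - 24*-36)=839, (24*11 - 28*-1)=292, (28*24 - 11*11)=551, (11*-26 - -23*24)=266; twice the area = |3656| = 3656; area = 1828; answer 1828
Stage 3: U2 = 1828; threaded value p + q = 1829; d = 10; remainder = value at the root: -1*(10)^2 - 4*(10)^1 + 3 = (-100) + (-40) + (3) = -137; answer -137
Stage 4: U3 = -137; m = 93984; 93984 = 2^5 * 3 * 11 * 89; sigma = (1 + 2 + 4 + 8 + 16 + 32) * (1 + 3) * (1 + 11) * (1 + 89) = 63 * 4 * 12 * 90 = 272160; answer 272160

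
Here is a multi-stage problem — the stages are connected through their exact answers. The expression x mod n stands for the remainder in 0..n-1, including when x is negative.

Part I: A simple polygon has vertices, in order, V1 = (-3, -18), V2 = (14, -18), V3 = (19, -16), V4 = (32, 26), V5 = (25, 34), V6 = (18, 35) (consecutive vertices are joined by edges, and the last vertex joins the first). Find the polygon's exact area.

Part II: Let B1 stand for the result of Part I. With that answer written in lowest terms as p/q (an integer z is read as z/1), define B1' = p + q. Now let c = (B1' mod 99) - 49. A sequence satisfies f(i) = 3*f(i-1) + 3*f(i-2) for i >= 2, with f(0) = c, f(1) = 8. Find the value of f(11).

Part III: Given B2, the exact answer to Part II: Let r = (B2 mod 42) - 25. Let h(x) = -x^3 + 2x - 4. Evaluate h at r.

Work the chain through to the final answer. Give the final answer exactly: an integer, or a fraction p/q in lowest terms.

4060

Part I: cross terms: (-3*-18 - 14*-18)=306, (14*-16 - 19*-18)=118, (19*26 - 32*-16)=1006, (32*34 - 25*26)=438, (25*35 - 18*34)=263, (18*-18 - -3*35)=-219; twice the area = |1912| = 1912; area = 956; answer 956
Part II: B1 = 956; threaded value p + q = 957; c = 17; f(2) = 3*(8) + 3*(17) = 75; iterating: f(2)=75, f(3)=249, f(4)=972, f(5)=3663, f(6)=13905, f(7)=52704, f(8)=199827, f(9)=757593, f(10)=2872260, f(11)=10889559; answer 10889559
Part III: B2 = 10889559; r = -16; -1*(-16)^3 + 2*(-16)^1 - 4 = (4096) + (-32) + (-4) = 4060; answer 4060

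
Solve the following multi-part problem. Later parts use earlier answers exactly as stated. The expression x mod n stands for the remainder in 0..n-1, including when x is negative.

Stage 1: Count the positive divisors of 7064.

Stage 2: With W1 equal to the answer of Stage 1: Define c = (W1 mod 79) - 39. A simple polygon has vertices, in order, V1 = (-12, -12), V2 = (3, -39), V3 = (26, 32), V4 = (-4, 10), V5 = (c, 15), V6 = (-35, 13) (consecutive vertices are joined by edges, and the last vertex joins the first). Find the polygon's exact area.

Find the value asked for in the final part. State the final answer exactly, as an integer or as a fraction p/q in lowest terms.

Stage 1: 7064 = 2^3 * 883; number of divisors = (3+1) * (1+1) = 8; answer 8
Stage 2: W1 = 8; c = -31; cross terms: (-12*-39 - 3*-12)=504, (3*32 - 26*-39)=1110, (26*10 - -4*32)=388, (-4*15 - -31*10)=250, (-31*13 - -35*15)=122, (-35*-12 - -12*13)=576; twice the area = |2950| = 2950; area = 1475; answer 1475

1475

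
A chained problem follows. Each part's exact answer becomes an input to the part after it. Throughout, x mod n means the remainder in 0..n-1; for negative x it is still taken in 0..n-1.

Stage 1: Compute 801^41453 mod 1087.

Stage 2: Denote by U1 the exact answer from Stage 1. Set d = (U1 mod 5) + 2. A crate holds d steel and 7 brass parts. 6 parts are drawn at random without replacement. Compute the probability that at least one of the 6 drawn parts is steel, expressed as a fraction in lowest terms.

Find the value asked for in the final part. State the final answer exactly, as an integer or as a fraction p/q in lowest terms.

Stage 1: squarings mod 1087: 801^1=801, 801^2=271, 801^4=612, 801^8=616, 801^16=93, 801^32=1040, 801^64=35, 801^128=138, 801^256=565, 801^512=734, 801^1024=691, 801^2048=288, 801^4096=332, 801^8192=437, 801^16384=744, 801^32768=253; 801^41453 = 801^1 * 801^4 * 801^8 * 801^32 * 801^64 * 801^128 * 801^256 * 801^8192 * 801^32768 = 475 (mod 1087); answer 475
Stage 2: U1 = 475; d = 2; total draws C(9,6) = 84; complement C(7,6) = 7; favorable 84 - 7 = 77; P = 11/12; answer 11/12

11/12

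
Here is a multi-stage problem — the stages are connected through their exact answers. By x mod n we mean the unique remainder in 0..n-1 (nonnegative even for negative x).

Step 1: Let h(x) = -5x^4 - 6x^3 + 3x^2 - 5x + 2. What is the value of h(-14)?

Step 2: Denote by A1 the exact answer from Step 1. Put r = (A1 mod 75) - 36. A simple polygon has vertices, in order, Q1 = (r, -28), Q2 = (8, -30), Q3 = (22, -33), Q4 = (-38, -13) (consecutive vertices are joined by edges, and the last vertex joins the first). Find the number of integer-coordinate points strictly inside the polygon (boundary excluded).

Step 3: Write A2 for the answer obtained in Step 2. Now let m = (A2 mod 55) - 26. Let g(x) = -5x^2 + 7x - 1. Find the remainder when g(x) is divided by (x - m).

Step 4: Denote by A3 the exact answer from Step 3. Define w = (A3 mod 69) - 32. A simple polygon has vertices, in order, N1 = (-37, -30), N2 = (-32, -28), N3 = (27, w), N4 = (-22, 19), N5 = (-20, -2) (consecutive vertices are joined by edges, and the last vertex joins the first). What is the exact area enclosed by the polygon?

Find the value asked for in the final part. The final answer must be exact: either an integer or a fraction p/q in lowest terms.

Step 1: -5*(-14)^4 - 6*(-14)^3 + 3*(-14)^2 - 5*(-14)^1 + 2 = (-192080) + (16464) + (588) + (70) + (2) = -174956; answer -174956
Step 2: A1 = -174956; r = -17; cross terms: (-17*-30 - 8*-28)=734, (8*-33 - 22*-30)=396, (22*-13 - -38*-33)=-1540, (-38*-28 - -17*-13)=843; twice the area = |433| = 433; area = 433/2; boundary points = 1 + 1 + 20 + 3 = 25; strictly interior points = area - boundary/2 + 1 = 205; answer 205
Step 3: A2 = 205; m = 14; remainder = value at the root: -5*(14)^2 + 7*(14)^1 - 1 = (-980) + (98) + (-1) = -883; answer -883
Step 4: A3 = -883; w = -18; cross terms: (-37*-28 - -32*-30)=76, (-32*-18 - 27*-28)=1332, (27*19 - -22*-18)=117, (-22*-2 - -20*19)=424, (-20*-30 - -37*-2)=526; twice the area = |2475| = 2475; area = 2475/2; answer 2475/2

2475/2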